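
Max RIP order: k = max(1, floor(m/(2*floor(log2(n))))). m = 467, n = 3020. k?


floor(log2(3020)) = 11.
2*11 = 22.
m/(2*floor(log2(n))) = 467/22 ≈ 21.2273.
floor = 21.
k = max(1, 21) = 21.

21


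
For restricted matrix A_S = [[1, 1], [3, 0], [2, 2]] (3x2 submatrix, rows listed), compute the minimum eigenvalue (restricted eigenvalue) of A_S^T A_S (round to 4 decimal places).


A_S^T A_S = [[14, 5], [5, 5]].
trace = 19.
det = 45.
disc = trace^2 - 4*det = 361 - 4*45 = 181.
sqrt(181) ≈ 13.453624.
lam_min = (19 - sqrt(181))/2 ≈ (19 - 13.453624)/2 = 2.773188 ≈ 2.7732.

2.7732


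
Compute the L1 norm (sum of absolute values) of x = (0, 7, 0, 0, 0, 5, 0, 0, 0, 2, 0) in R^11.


Non-zero entries: [(1, 7), (5, 5), (9, 2)]
Absolute values: [7, 5, 2]
||x||_1 = sum = 14.

14


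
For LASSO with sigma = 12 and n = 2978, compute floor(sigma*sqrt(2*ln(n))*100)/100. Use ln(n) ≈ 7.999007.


ln(2978) ≈ 7.999007.
2*ln(n) ≈ 15.998014.
sqrt(2*ln(n)) ≈ sqrt(15.998014) ≈ 3.999752.
lambda ≈ 12*3.999752 = 47.997024.
floor(lambda*100)/100 = 47.99.

47.99


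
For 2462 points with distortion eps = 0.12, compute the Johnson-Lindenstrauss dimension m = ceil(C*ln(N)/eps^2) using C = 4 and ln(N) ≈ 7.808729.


ln(2462) ≈ 7.808729.
eps^2 = 0.12^2 = 0.0144.
C*ln(N)/eps^2 ≈ 4*7.808729/0.0144 ≈ 2169.0914.
m = ceil(2169.0914) = 2170.

2170


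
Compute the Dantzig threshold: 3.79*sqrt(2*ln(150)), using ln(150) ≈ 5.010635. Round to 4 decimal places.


ln(150) ≈ 5.010635.
2*ln(n) ≈ 10.02127.
sqrt(2*ln(n)) ≈ sqrt(10.02127) ≈ 3.165639.
threshold ≈ 3.79*3.165639 = 11.99777181 ≈ 11.9978.

11.9978


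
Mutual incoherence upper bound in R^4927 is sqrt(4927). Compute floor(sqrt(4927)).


70^2 = 4900 <= 4927 < 5041 = 71^2, so 70 <= sqrt(4927) < 71.
floor(sqrt(4927)) = 70.

70


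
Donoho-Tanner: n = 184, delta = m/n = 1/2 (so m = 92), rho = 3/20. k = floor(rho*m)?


m = 1/2*184 = 92.
rho = 3/20.
rho*m = 3/20*92 = 13.8.
k = floor(13.8) = 13.

13


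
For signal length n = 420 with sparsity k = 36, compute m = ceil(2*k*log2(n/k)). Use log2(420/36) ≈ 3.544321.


log2(n/k) = log2(420/36) ≈ 3.544321.
2*k*log2(n/k) ≈ 2*36*3.544321 = 255.191112.
m = ceil(255.191112) = 256.

256


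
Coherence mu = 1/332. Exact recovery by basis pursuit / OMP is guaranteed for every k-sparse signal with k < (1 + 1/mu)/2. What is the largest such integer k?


1/mu = 332.
1 + 1/mu = 333.
(1 + 1/mu)/2 = 166.5 is not an integer, so k_max = floor(166.5) = 166.

166


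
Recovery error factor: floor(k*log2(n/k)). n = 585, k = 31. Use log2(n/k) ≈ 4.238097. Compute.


log2(n/k) = log2(585/31) ≈ 4.238097.
k*log2(n/k) ≈ 31*4.238097 = 131.381007.
floor(131.381007) = 131.

131


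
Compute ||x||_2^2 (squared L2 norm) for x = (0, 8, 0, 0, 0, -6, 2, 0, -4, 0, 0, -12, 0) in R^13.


Non-zero entries: [(1, 8), (5, -6), (6, 2), (8, -4), (11, -12)]
Squares: [64, 36, 4, 16, 144]
||x||_2^2 = sum = 264.

264


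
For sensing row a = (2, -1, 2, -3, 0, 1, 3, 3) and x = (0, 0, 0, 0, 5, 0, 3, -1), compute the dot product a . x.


Non-zero terms: ['0*5', '3*3', '3*-1']
Products: [0, 9, -3]
y = sum = 6.

6


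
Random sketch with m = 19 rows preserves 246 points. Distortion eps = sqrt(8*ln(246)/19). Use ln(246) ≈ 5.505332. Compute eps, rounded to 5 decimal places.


ln(246) ≈ 5.505332.
8*ln(N)/m ≈ 8*5.505332/19 ≈ 2.31803453.
eps = sqrt(2.31803453) ≈ 1.5225093 ≈ 1.52251.

1.52251


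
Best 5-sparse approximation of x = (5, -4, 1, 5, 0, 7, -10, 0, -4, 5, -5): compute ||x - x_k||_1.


Sorted |x_i| descending: [10, 7, 5, 5, 5, 5, 4, 4, 1, 0, 0]
Keep top 5: [10, 7, 5, 5, 5]
Tail entries: [5, 4, 4, 1, 0, 0]
L1 error = sum of tail = 14.

14


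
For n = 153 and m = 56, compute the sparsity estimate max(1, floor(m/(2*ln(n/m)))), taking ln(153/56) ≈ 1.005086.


n/m = 153/56.
ln(n/m) ≈ 1.005086.
2*ln(n/m) ≈ 2.010172.
m/(2*ln(n/m)) ≈ 56/2.010172 ≈ 27.8583.
floor = 27.
k_max = max(1, 27) = 27.

27


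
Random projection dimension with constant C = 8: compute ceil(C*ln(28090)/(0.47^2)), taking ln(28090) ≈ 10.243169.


ln(28090) ≈ 10.243169.
eps^2 = 0.47^2 = 0.2209.
C*ln(N)/eps^2 ≈ 8*10.243169/0.2209 ≈ 370.9613.
m = ceil(370.9613) = 371.

371


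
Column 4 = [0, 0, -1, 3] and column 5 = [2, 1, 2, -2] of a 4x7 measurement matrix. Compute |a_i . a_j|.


Inner product: 0*2 + 0*1 + -1*2 + 3*-2
Products: [0, 0, -2, -6]
Sum = -8.
|dot| = 8.

8


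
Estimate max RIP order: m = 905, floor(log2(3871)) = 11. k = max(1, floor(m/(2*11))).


floor(log2(3871)) = 11.
2*11 = 22.
m/(2*floor(log2(n))) = 905/22 ≈ 41.1364.
floor = 41.
k = max(1, 41) = 41.

41


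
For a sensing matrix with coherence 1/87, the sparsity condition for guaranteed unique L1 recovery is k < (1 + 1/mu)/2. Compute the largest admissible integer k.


1/mu = 87.
1 + 1/mu = 88.
(1 + 1/mu)/2 = 44 is an integer and the inequality is strict, so k_max = 44 - 1 = 43.

43


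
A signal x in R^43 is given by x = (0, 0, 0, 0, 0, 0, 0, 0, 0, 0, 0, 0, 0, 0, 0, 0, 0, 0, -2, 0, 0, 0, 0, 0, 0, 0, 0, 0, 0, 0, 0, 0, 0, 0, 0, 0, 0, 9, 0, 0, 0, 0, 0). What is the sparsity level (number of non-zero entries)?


Non-zero positions: [18, 37].
Sparsity = 2.

2


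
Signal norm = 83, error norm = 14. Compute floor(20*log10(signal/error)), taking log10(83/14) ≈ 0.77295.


||x||/||e|| = 83/14.
log10(83/14) ≈ 0.77295.
20*log10(||x||/||e||) ≈ 20*0.77295 = 15.459.
floor(15.459) = 15.

15


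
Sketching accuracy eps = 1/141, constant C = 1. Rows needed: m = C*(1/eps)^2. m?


1/eps = 141.
(1/eps)^2 = 19881.
m = 1*19881 = 19881.

19881


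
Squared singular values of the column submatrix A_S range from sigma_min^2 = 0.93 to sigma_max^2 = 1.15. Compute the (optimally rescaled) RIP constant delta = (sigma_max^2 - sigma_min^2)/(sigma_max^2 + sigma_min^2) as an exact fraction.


lambda_max - lambda_min = 1.15 - 0.93 = 0.22.
lambda_max + lambda_min = 1.15 + 0.93 = 2.08.
delta = 0.22/2.08 = 22/208 = 11/104.

11/104


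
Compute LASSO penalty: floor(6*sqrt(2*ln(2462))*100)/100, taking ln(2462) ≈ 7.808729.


ln(2462) ≈ 7.808729.
2*ln(n) ≈ 15.617458.
sqrt(2*ln(n)) ≈ sqrt(15.617458) ≈ 3.951893.
lambda ≈ 6*3.951893 = 23.711358.
floor(lambda*100)/100 = 23.71.

23.71


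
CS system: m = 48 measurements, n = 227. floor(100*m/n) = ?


100*m/n = 100*48/227 ≈ 21.1454.
floor = 21.

21


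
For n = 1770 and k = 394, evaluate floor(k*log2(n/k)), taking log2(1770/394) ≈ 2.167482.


log2(n/k) = log2(1770/394) ≈ 2.167482.
k*log2(n/k) ≈ 394*2.167482 = 853.987908.
floor(853.987908) = 853.

853


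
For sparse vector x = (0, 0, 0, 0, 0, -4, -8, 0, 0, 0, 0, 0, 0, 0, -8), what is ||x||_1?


Non-zero entries: [(5, -4), (6, -8), (14, -8)]
Absolute values: [4, 8, 8]
||x||_1 = sum = 20.

20


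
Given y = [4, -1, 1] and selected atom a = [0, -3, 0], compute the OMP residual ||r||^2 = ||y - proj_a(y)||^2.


a^T a = 9.
a^T y = 3.
coeff = 3/9 = 1/3.
||r||^2 = 17.

17


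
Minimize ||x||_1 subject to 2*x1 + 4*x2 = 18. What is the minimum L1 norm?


Axis intercepts:
  x1 = 9, x2 = 0: L1 = 9
  x1 = 0, x2 = 9/2: L1 = 9/2
x* = (0, 9/2)
||x*||_1 = 9/2.

9/2


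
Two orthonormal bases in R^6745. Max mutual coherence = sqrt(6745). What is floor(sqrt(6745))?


82^2 = 6724 <= 6745 < 6889 = 83^2, so 82 <= sqrt(6745) < 83.
floor(sqrt(6745)) = 82.

82


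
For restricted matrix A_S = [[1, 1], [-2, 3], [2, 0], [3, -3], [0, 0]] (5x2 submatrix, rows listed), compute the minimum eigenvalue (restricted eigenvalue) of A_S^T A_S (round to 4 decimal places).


A_S^T A_S = [[18, -14], [-14, 19]].
trace = 37.
det = 146.
disc = trace^2 - 4*det = 1369 - 4*146 = 785.
sqrt(785) ≈ 28.017851.
lam_min = (37 - sqrt(785))/2 ≈ (37 - 28.017851)/2 = 4.4910745 ≈ 4.4911.

4.4911


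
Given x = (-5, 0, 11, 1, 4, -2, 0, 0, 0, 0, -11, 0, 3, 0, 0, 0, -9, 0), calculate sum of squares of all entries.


Non-zero entries: [(0, -5), (2, 11), (3, 1), (4, 4), (5, -2), (10, -11), (12, 3), (16, -9)]
Squares: [25, 121, 1, 16, 4, 121, 9, 81]
||x||_2^2 = sum = 378.

378


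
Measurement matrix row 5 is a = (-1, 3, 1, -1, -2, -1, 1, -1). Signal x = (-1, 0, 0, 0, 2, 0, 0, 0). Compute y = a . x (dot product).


Non-zero terms: ['-1*-1', '-2*2']
Products: [1, -4]
y = sum = -3.

-3


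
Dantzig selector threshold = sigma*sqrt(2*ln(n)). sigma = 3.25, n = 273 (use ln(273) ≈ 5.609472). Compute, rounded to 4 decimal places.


ln(273) ≈ 5.609472.
2*ln(n) ≈ 11.218944.
sqrt(2*ln(n)) ≈ sqrt(11.218944) ≈ 3.349469.
threshold ≈ 3.25*3.349469 = 10.88577425 ≈ 10.8858.

10.8858


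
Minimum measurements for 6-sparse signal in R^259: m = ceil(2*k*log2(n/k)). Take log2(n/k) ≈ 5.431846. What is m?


log2(n/k) = log2(259/6) ≈ 5.431846.
2*k*log2(n/k) ≈ 2*6*5.431846 = 65.182152.
m = ceil(65.182152) = 66.

66


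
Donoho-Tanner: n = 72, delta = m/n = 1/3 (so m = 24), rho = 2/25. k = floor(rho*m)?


m = 1/3*72 = 24.
rho = 2/25.
rho*m = 2/25*24 = 1.92.
k = floor(1.92) = 1.

1


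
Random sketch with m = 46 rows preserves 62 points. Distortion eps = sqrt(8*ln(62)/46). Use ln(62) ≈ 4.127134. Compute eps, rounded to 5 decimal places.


ln(62) ≈ 4.127134.
8*ln(N)/m ≈ 8*4.127134/46 ≈ 0.71776243.
eps = sqrt(0.71776243) ≈ 0.8472086 ≈ 0.84721.

0.84721


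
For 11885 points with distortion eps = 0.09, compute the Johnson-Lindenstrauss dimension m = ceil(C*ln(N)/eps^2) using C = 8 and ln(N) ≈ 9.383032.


ln(11885) ≈ 9.383032.
eps^2 = 0.09^2 = 0.0081.
C*ln(N)/eps^2 ≈ 8*9.383032/0.0081 ≈ 9267.1921.
m = ceil(9267.1921) = 9268.

9268


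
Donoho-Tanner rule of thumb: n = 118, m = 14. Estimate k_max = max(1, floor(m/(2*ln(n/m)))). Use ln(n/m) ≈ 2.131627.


n/m = 118/14 = 59/7.
ln(n/m) ≈ 2.131627.
2*ln(n/m) ≈ 4.263254.
m/(2*ln(n/m)) ≈ 14/4.263254 ≈ 3.2839.
floor = 3.
k_max = max(1, 3) = 3.

3


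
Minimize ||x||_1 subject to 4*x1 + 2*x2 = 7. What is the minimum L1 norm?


Axis intercepts:
  x1 = 7/4, x2 = 0: L1 = 7/4
  x1 = 0, x2 = 7/2: L1 = 7/2
x* = (7/4, 0)
||x*||_1 = 7/4.

7/4


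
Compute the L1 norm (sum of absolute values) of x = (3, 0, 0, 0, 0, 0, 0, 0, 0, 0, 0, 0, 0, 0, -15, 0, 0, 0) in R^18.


Non-zero entries: [(0, 3), (14, -15)]
Absolute values: [3, 15]
||x||_1 = sum = 18.

18


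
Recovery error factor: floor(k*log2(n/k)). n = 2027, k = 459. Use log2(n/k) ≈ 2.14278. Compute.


log2(n/k) = log2(2027/459) ≈ 2.14278.
k*log2(n/k) ≈ 459*2.14278 = 983.53602.
floor(983.53602) = 983.

983


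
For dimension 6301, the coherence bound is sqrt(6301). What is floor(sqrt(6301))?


79^2 = 6241 <= 6301 < 6400 = 80^2, so 79 <= sqrt(6301) < 80.
floor(sqrt(6301)) = 79.

79


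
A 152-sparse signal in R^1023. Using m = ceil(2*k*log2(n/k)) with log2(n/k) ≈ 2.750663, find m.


log2(n/k) = log2(1023/152) ≈ 2.750663.
2*k*log2(n/k) ≈ 2*152*2.750663 = 836.201552.
m = ceil(836.201552) = 837.

837


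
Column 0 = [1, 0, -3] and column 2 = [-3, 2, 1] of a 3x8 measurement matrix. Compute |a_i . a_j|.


Inner product: 1*-3 + 0*2 + -3*1
Products: [-3, 0, -3]
Sum = -6.
|dot| = 6.

6


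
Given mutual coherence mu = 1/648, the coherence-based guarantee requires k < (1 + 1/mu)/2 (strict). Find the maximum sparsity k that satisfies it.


1/mu = 648.
1 + 1/mu = 649.
(1 + 1/mu)/2 = 324.5 is not an integer, so k_max = floor(324.5) = 324.

324


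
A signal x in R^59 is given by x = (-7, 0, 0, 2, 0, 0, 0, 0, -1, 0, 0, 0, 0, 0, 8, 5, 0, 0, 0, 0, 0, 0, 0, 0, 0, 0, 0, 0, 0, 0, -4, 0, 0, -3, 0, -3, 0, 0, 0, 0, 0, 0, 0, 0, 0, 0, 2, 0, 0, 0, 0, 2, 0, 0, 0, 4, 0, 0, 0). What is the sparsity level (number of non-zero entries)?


Non-zero positions: [0, 3, 8, 14, 15, 30, 33, 35, 46, 51, 55].
Sparsity = 11.

11


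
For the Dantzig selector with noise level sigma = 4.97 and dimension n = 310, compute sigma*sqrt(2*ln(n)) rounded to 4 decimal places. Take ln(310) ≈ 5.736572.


ln(310) ≈ 5.736572.
2*ln(n) ≈ 11.473144.
sqrt(2*ln(n)) ≈ sqrt(11.473144) ≈ 3.387203.
threshold ≈ 4.97*3.387203 = 16.83439891 ≈ 16.8344.

16.8344


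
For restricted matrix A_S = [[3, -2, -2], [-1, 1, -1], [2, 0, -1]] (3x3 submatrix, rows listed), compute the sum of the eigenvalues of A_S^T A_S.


Sum of eigenvalues of A_S^T A_S = trace(A_S^T A_S) = sum of squared column norms of A_S.
A_S^T A_S diagonal: [14, 5, 6].
trace = 14 + 5 + 6 = 25.

25


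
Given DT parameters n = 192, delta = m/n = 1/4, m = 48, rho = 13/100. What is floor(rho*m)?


m = 1/4*192 = 48.
rho = 13/100.
rho*m = 13/100*48 = 6.24.
k = floor(6.24) = 6.

6


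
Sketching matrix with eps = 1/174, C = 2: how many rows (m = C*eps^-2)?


1/eps = 174.
(1/eps)^2 = 30276.
m = 2*30276 = 60552.

60552


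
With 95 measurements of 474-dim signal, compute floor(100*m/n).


100*m/n = 100*95/474 ≈ 20.0422.
floor = 20.

20


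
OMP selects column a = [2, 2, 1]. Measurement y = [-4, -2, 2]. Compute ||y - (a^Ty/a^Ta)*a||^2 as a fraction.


a^T a = 9.
a^T y = -10.
coeff = -10/9 = -10/9.
||r||^2 = 116/9.

116/9


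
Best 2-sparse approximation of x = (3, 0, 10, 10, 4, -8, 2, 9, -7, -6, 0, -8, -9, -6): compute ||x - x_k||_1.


Sorted |x_i| descending: [10, 10, 9, 9, 8, 8, 7, 6, 6, 4, 3, 2, 0, 0]
Keep top 2: [10, 10]
Tail entries: [9, 9, 8, 8, 7, 6, 6, 4, 3, 2, 0, 0]
L1 error = sum of tail = 62.

62


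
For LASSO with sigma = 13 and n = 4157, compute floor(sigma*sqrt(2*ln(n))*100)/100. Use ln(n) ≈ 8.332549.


ln(4157) ≈ 8.332549.
2*ln(n) ≈ 16.665098.
sqrt(2*ln(n)) ≈ sqrt(16.665098) ≈ 4.082291.
lambda ≈ 13*4.082291 = 53.069783.
floor(lambda*100)/100 = 53.06.

53.06


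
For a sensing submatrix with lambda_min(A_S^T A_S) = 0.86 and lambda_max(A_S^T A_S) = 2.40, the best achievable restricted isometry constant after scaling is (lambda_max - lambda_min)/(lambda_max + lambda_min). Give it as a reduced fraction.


lambda_max - lambda_min = 2.40 - 0.86 = 1.54.
lambda_max + lambda_min = 2.40 + 0.86 = 3.26.
delta = 1.54/3.26 = 154/326 = 77/163.

77/163


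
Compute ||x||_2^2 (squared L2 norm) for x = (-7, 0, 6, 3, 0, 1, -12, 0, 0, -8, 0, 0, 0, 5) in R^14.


Non-zero entries: [(0, -7), (2, 6), (3, 3), (5, 1), (6, -12), (9, -8), (13, 5)]
Squares: [49, 36, 9, 1, 144, 64, 25]
||x||_2^2 = sum = 328.

328


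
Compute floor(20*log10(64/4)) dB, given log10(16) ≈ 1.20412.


||x||/||e|| = 64/4 = 16.
log10(16) ≈ 1.20412.
20*log10(||x||/||e||) ≈ 20*1.20412 = 24.0824.
floor(24.0824) = 24.

24


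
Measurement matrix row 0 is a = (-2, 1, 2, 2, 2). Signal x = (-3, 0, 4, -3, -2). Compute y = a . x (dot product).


Non-zero terms: ['-2*-3', '2*4', '2*-3', '2*-2']
Products: [6, 8, -6, -4]
y = sum = 4.

4


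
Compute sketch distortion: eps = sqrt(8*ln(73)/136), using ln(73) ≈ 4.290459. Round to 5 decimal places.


ln(73) ≈ 4.290459.
8*ln(N)/m ≈ 8*4.290459/136 ≈ 0.25237994.
eps = sqrt(0.25237994) ≈ 0.5023743 ≈ 0.50237.

0.50237


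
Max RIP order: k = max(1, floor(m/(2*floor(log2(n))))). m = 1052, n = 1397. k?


floor(log2(1397)) = 10.
2*10 = 20.
m/(2*floor(log2(n))) = 1052/20 ≈ 52.6.
floor = 52.
k = max(1, 52) = 52.

52


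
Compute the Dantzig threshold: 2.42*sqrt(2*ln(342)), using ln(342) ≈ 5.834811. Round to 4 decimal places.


ln(342) ≈ 5.834811.
2*ln(n) ≈ 11.669622.
sqrt(2*ln(n)) ≈ sqrt(11.669622) ≈ 3.416083.
threshold ≈ 2.42*3.416083 = 8.26692086 ≈ 8.2669.

8.2669


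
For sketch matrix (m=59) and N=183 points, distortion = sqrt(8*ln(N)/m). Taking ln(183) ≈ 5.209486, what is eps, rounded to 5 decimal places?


ln(183) ≈ 5.209486.
8*ln(N)/m ≈ 8*5.209486/59 ≈ 0.70637098.
eps = sqrt(0.70637098) ≈ 0.8404588 ≈ 0.84046.

0.84046


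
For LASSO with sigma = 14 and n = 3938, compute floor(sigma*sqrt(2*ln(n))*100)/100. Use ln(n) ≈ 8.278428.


ln(3938) ≈ 8.278428.
2*ln(n) ≈ 16.556856.
sqrt(2*ln(n)) ≈ sqrt(16.556856) ≈ 4.069012.
lambda ≈ 14*4.069012 = 56.966168.
floor(lambda*100)/100 = 56.96.

56.96


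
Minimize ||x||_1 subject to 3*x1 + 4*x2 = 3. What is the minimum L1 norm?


Axis intercepts:
  x1 = 1, x2 = 0: L1 = 1
  x1 = 0, x2 = 3/4: L1 = 3/4
x* = (0, 3/4)
||x*||_1 = 3/4.

3/4


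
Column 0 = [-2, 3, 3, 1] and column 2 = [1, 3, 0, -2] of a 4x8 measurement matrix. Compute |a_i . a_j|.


Inner product: -2*1 + 3*3 + 3*0 + 1*-2
Products: [-2, 9, 0, -2]
Sum = 5.
|dot| = 5.

5


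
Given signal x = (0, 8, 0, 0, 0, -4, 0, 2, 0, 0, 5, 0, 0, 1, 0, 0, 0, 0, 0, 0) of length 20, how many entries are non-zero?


Non-zero positions: [1, 5, 7, 10, 13].
Sparsity = 5.

5


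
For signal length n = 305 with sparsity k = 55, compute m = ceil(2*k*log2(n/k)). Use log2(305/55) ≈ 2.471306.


log2(n/k) = log2(305/55) ≈ 2.471306.
2*k*log2(n/k) ≈ 2*55*2.471306 = 271.84366.
m = ceil(271.84366) = 272.

272


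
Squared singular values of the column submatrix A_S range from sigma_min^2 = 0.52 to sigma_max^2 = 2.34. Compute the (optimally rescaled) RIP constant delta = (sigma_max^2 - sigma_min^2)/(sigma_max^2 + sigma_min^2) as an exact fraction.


lambda_max - lambda_min = 2.34 - 0.52 = 1.82.
lambda_max + lambda_min = 2.34 + 0.52 = 2.86.
delta = 1.82/2.86 = 182/286 = 7/11.

7/11


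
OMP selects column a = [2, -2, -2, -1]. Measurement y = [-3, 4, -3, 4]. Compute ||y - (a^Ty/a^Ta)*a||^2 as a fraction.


a^T a = 13.
a^T y = -12.
coeff = -12/13 = -12/13.
||r||^2 = 506/13.

506/13


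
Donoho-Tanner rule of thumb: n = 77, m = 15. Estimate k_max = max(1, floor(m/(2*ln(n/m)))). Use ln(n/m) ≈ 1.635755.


n/m = 77/15.
ln(n/m) ≈ 1.635755.
2*ln(n/m) ≈ 3.27151.
m/(2*ln(n/m)) ≈ 15/3.27151 ≈ 4.585.
floor = 4.
k_max = max(1, 4) = 4.

4


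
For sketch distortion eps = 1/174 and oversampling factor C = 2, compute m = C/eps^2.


1/eps = 174.
(1/eps)^2 = 30276.
m = 2*30276 = 60552.

60552


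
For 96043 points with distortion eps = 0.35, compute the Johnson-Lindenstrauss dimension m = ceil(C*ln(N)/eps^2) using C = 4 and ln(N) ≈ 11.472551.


ln(96043) ≈ 11.472551.
eps^2 = 0.35^2 = 0.1225.
C*ln(N)/eps^2 ≈ 4*11.472551/0.1225 ≈ 374.6139.
m = ceil(374.6139) = 375.

375


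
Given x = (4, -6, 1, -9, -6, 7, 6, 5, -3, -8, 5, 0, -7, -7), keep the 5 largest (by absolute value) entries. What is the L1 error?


Sorted |x_i| descending: [9, 8, 7, 7, 7, 6, 6, 6, 5, 5, 4, 3, 1, 0]
Keep top 5: [9, 8, 7, 7, 7]
Tail entries: [6, 6, 6, 5, 5, 4, 3, 1, 0]
L1 error = sum of tail = 36.

36


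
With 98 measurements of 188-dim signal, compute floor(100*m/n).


100*m/n = 100*98/188 ≈ 52.1277.
floor = 52.

52


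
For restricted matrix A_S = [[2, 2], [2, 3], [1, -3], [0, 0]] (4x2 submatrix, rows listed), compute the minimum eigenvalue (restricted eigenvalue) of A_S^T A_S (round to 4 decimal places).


A_S^T A_S = [[9, 7], [7, 22]].
trace = 31.
det = 149.
disc = trace^2 - 4*det = 961 - 4*149 = 365.
sqrt(365) ≈ 19.104973.
lam_min = (31 - sqrt(365))/2 ≈ (31 - 19.104973)/2 = 5.9475135 ≈ 5.9475.

5.9475


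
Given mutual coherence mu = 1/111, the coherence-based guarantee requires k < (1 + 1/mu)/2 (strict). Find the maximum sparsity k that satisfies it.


1/mu = 111.
1 + 1/mu = 112.
(1 + 1/mu)/2 = 56 is an integer and the inequality is strict, so k_max = 56 - 1 = 55.

55


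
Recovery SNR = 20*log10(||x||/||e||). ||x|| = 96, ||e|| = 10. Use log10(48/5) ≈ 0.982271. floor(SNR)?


||x||/||e|| = 96/10 = 48/5.
log10(48/5) ≈ 0.982271.
20*log10(||x||/||e||) ≈ 20*0.982271 = 19.64542.
floor(19.64542) = 19.

19


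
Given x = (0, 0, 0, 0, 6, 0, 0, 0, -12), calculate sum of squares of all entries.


Non-zero entries: [(4, 6), (8, -12)]
Squares: [36, 144]
||x||_2^2 = sum = 180.

180


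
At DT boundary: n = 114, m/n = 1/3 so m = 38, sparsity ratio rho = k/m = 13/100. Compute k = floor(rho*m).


m = 1/3*114 = 38.
rho = 13/100.
rho*m = 13/100*38 = 4.94.
k = floor(4.94) = 4.

4


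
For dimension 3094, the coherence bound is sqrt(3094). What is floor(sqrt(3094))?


55^2 = 3025 <= 3094 < 3136 = 56^2, so 55 <= sqrt(3094) < 56.
floor(sqrt(3094)) = 55.

55


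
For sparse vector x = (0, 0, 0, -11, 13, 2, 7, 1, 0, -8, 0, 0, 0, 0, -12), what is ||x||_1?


Non-zero entries: [(3, -11), (4, 13), (5, 2), (6, 7), (7, 1), (9, -8), (14, -12)]
Absolute values: [11, 13, 2, 7, 1, 8, 12]
||x||_1 = sum = 54.

54


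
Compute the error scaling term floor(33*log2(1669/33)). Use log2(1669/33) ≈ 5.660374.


log2(n/k) = log2(1669/33) ≈ 5.660374.
k*log2(n/k) ≈ 33*5.660374 = 186.792342.
floor(186.792342) = 186.

186


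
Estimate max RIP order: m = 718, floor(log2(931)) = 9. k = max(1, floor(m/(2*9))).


floor(log2(931)) = 9.
2*9 = 18.
m/(2*floor(log2(n))) = 718/18 ≈ 39.8889.
floor = 39.
k = max(1, 39) = 39.

39


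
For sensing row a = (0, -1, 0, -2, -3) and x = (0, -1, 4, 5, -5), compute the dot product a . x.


Non-zero terms: ['-1*-1', '0*4', '-2*5', '-3*-5']
Products: [1, 0, -10, 15]
y = sum = 6.

6


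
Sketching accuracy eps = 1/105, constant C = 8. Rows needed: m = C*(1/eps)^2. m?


1/eps = 105.
(1/eps)^2 = 11025.
m = 8*11025 = 88200.

88200


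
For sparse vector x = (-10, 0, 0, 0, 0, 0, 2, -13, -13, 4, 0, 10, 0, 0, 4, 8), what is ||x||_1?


Non-zero entries: [(0, -10), (6, 2), (7, -13), (8, -13), (9, 4), (11, 10), (14, 4), (15, 8)]
Absolute values: [10, 2, 13, 13, 4, 10, 4, 8]
||x||_1 = sum = 64.

64


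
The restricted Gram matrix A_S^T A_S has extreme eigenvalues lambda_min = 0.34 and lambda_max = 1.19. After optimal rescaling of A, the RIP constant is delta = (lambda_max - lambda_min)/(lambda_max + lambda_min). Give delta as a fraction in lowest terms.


lambda_max - lambda_min = 1.19 - 0.34 = 0.85.
lambda_max + lambda_min = 1.19 + 0.34 = 1.53.
delta = 0.85/1.53 = 85/153 = 5/9.

5/9


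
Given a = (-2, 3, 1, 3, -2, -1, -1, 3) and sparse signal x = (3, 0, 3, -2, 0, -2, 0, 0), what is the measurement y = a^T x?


Non-zero terms: ['-2*3', '1*3', '3*-2', '-1*-2']
Products: [-6, 3, -6, 2]
y = sum = -7.

-7


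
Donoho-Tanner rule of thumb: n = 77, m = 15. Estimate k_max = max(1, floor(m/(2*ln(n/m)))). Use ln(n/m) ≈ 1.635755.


n/m = 77/15.
ln(n/m) ≈ 1.635755.
2*ln(n/m) ≈ 3.27151.
m/(2*ln(n/m)) ≈ 15/3.27151 ≈ 4.585.
floor = 4.
k_max = max(1, 4) = 4.

4


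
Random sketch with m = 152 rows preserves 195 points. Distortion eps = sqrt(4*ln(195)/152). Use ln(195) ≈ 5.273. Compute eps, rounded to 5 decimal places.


ln(195) ≈ 5.273.
4*ln(N)/m ≈ 4*5.273/152 ≈ 0.13876316.
eps = sqrt(0.13876316) ≈ 0.3725093 ≈ 0.37251.

0.37251


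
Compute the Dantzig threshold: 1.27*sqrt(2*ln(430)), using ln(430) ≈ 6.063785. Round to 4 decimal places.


ln(430) ≈ 6.063785.
2*ln(n) ≈ 12.12757.
sqrt(2*ln(n)) ≈ sqrt(12.12757) ≈ 3.482466.
threshold ≈ 1.27*3.482466 = 4.42273182 ≈ 4.4227.

4.4227


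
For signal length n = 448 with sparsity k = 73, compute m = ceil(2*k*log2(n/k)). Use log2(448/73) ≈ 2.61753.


log2(n/k) = log2(448/73) ≈ 2.61753.
2*k*log2(n/k) ≈ 2*73*2.61753 = 382.15938.
m = ceil(382.15938) = 383.

383


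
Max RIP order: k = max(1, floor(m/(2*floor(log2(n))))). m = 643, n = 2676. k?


floor(log2(2676)) = 11.
2*11 = 22.
m/(2*floor(log2(n))) = 643/22 ≈ 29.2273.
floor = 29.
k = max(1, 29) = 29.

29


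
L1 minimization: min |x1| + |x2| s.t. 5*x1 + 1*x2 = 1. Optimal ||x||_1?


Axis intercepts:
  x1 = 1/5, x2 = 0: L1 = 1/5
  x1 = 0, x2 = 1: L1 = 1
x* = (1/5, 0)
||x*||_1 = 1/5.

1/5


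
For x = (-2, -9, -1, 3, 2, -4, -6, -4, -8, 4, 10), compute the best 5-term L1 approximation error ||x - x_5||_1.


Sorted |x_i| descending: [10, 9, 8, 6, 4, 4, 4, 3, 2, 2, 1]
Keep top 5: [10, 9, 8, 6, 4]
Tail entries: [4, 4, 3, 2, 2, 1]
L1 error = sum of tail = 16.

16


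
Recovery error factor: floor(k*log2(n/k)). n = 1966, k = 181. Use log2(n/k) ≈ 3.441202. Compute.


log2(n/k) = log2(1966/181) ≈ 3.441202.
k*log2(n/k) ≈ 181*3.441202 = 622.857562.
floor(622.857562) = 622.

622


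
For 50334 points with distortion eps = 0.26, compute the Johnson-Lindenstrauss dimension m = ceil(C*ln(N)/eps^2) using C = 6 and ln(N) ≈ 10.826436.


ln(50334) ≈ 10.826436.
eps^2 = 0.26^2 = 0.0676.
C*ln(N)/eps^2 ≈ 6*10.826436/0.0676 ≈ 960.9263.
m = ceil(960.9263) = 961.

961


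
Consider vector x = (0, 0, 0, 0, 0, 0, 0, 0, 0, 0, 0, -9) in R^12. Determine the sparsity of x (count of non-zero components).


Non-zero positions: [11].
Sparsity = 1.

1


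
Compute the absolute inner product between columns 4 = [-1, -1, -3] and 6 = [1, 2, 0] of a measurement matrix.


Inner product: -1*1 + -1*2 + -3*0
Products: [-1, -2, 0]
Sum = -3.
|dot| = 3.

3


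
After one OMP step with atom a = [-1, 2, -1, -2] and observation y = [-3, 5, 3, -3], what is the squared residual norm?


a^T a = 10.
a^T y = 16.
coeff = 16/10 = 8/5.
||r||^2 = 132/5.

132/5


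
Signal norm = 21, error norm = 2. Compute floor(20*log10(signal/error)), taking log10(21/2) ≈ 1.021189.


||x||/||e|| = 21/2.
log10(21/2) ≈ 1.021189.
20*log10(||x||/||e||) ≈ 20*1.021189 = 20.42378.
floor(20.42378) = 20.

20


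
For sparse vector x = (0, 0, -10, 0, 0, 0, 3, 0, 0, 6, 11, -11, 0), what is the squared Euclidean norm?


Non-zero entries: [(2, -10), (6, 3), (9, 6), (10, 11), (11, -11)]
Squares: [100, 9, 36, 121, 121]
||x||_2^2 = sum = 387.

387


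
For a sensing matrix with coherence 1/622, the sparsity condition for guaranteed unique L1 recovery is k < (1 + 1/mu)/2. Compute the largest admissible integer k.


1/mu = 622.
1 + 1/mu = 623.
(1 + 1/mu)/2 = 311.5 is not an integer, so k_max = floor(311.5) = 311.

311


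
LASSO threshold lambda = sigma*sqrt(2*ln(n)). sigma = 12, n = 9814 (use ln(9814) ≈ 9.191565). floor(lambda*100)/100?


ln(9814) ≈ 9.191565.
2*ln(n) ≈ 18.38313.
sqrt(2*ln(n)) ≈ sqrt(18.38313) ≈ 4.287555.
lambda ≈ 12*4.287555 = 51.45066.
floor(lambda*100)/100 = 51.45.

51.45


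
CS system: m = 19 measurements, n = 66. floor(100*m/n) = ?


100*m/n = 100*19/66 ≈ 28.7879.
floor = 28.

28


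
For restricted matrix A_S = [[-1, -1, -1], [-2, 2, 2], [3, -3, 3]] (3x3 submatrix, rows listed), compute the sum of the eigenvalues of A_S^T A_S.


Sum of eigenvalues of A_S^T A_S = trace(A_S^T A_S) = sum of squared column norms of A_S.
A_S^T A_S diagonal: [14, 14, 14].
trace = 14 + 14 + 14 = 42.

42


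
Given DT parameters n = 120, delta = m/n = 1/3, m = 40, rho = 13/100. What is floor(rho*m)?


m = 1/3*120 = 40.
rho = 13/100.
rho*m = 13/100*40 = 5.2.
k = floor(5.2) = 5.

5


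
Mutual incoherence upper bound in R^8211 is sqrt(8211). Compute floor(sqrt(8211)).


90^2 = 8100 <= 8211 < 8281 = 91^2, so 90 <= sqrt(8211) < 91.
floor(sqrt(8211)) = 90.

90


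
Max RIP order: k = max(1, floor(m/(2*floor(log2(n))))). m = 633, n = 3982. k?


floor(log2(3982)) = 11.
2*11 = 22.
m/(2*floor(log2(n))) = 633/22 ≈ 28.7727.
floor = 28.
k = max(1, 28) = 28.

28


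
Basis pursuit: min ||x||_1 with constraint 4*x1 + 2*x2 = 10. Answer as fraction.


Axis intercepts:
  x1 = 5/2, x2 = 0: L1 = 5/2
  x1 = 0, x2 = 5: L1 = 5
x* = (5/2, 0)
||x*||_1 = 5/2.

5/2


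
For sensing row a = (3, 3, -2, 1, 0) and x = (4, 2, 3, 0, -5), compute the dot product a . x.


Non-zero terms: ['3*4', '3*2', '-2*3', '0*-5']
Products: [12, 6, -6, 0]
y = sum = 12.

12


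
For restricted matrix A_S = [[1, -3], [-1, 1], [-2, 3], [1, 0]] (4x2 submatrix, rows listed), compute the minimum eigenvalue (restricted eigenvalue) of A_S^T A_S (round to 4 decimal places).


A_S^T A_S = [[7, -10], [-10, 19]].
trace = 26.
det = 33.
disc = trace^2 - 4*det = 676 - 4*33 = 544.
sqrt(544) ≈ 23.323808.
lam_min = (26 - sqrt(544))/2 ≈ (26 - 23.323808)/2 = 1.338096 ≈ 1.3381.

1.3381


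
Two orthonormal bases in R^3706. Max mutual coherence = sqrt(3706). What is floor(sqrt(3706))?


60^2 = 3600 <= 3706 < 3721 = 61^2, so 60 <= sqrt(3706) < 61.
floor(sqrt(3706)) = 60.

60


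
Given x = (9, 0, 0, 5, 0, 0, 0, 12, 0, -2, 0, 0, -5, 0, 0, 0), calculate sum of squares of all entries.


Non-zero entries: [(0, 9), (3, 5), (7, 12), (9, -2), (12, -5)]
Squares: [81, 25, 144, 4, 25]
||x||_2^2 = sum = 279.

279


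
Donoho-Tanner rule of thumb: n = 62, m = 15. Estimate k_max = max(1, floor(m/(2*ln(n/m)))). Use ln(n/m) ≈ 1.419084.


n/m = 62/15.
ln(n/m) ≈ 1.419084.
2*ln(n/m) ≈ 2.838168.
m/(2*ln(n/m)) ≈ 15/2.838168 ≈ 5.2851.
floor = 5.
k_max = max(1, 5) = 5.

5


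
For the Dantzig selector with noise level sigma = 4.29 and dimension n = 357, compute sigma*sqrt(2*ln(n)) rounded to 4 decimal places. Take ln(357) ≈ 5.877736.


ln(357) ≈ 5.877736.
2*ln(n) ≈ 11.755472.
sqrt(2*ln(n)) ≈ sqrt(11.755472) ≈ 3.428625.
threshold ≈ 4.29*3.428625 = 14.70880125 ≈ 14.7088.

14.7088


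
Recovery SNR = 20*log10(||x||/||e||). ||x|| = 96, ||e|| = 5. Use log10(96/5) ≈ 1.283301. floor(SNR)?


||x||/||e|| = 96/5.
log10(96/5) ≈ 1.283301.
20*log10(||x||/||e||) ≈ 20*1.283301 = 25.66602.
floor(25.66602) = 25.

25


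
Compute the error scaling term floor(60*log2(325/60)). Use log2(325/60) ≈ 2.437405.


log2(n/k) = log2(325/60) ≈ 2.437405.
k*log2(n/k) ≈ 60*2.437405 = 146.2443.
floor(146.2443) = 146.

146


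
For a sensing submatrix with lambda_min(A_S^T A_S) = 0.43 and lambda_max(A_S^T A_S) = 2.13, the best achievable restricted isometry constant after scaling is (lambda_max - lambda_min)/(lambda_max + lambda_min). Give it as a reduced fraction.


lambda_max - lambda_min = 2.13 - 0.43 = 1.70.
lambda_max + lambda_min = 2.13 + 0.43 = 2.56.
delta = 1.70/2.56 = 170/256 = 85/128.

85/128


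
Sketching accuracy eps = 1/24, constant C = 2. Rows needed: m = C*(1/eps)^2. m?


1/eps = 24.
(1/eps)^2 = 576.
m = 2*576 = 1152.

1152


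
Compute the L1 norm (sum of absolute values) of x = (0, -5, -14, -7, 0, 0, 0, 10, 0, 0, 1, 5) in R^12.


Non-zero entries: [(1, -5), (2, -14), (3, -7), (7, 10), (10, 1), (11, 5)]
Absolute values: [5, 14, 7, 10, 1, 5]
||x||_1 = sum = 42.

42


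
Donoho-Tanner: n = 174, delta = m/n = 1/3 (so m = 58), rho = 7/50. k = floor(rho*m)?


m = 1/3*174 = 58.
rho = 7/50.
rho*m = 7/50*58 = 8.12.
k = floor(8.12) = 8.

8


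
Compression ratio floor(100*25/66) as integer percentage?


100*m/n = 100*25/66 ≈ 37.8788.
floor = 37.

37


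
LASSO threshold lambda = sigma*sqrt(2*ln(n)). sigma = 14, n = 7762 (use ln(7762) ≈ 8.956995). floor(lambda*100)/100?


ln(7762) ≈ 8.956995.
2*ln(n) ≈ 17.91399.
sqrt(2*ln(n)) ≈ sqrt(17.91399) ≈ 4.232492.
lambda ≈ 14*4.232492 = 59.254888.
floor(lambda*100)/100 = 59.25.

59.25


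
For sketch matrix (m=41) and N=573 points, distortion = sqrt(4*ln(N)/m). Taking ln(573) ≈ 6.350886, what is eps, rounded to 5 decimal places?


ln(573) ≈ 6.350886.
4*ln(N)/m ≈ 4*6.350886/41 ≈ 0.61959863.
eps = sqrt(0.61959863) ≈ 0.7871459 ≈ 0.78715.

0.78715


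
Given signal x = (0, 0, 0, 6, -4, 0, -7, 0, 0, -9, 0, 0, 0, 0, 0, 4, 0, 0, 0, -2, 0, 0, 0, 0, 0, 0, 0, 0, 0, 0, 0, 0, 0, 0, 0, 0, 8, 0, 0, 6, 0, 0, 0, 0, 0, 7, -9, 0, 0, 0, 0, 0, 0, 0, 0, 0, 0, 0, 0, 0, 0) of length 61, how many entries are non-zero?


Non-zero positions: [3, 4, 6, 9, 15, 19, 36, 39, 45, 46].
Sparsity = 10.

10


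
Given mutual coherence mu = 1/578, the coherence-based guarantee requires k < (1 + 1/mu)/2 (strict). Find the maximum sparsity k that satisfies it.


1/mu = 578.
1 + 1/mu = 579.
(1 + 1/mu)/2 = 289.5 is not an integer, so k_max = floor(289.5) = 289.

289


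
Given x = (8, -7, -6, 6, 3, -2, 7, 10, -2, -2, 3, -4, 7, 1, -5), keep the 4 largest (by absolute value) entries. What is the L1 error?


Sorted |x_i| descending: [10, 8, 7, 7, 7, 6, 6, 5, 4, 3, 3, 2, 2, 2, 1]
Keep top 4: [10, 8, 7, 7]
Tail entries: [7, 6, 6, 5, 4, 3, 3, 2, 2, 2, 1]
L1 error = sum of tail = 41.

41


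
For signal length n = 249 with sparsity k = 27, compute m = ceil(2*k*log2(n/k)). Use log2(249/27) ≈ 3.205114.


log2(n/k) = log2(249/27) ≈ 3.205114.
2*k*log2(n/k) ≈ 2*27*3.205114 = 173.076156.
m = ceil(173.076156) = 174.

174


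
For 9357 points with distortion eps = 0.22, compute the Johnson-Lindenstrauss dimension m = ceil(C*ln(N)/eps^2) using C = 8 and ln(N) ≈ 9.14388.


ln(9357) ≈ 9.14388.
eps^2 = 0.22^2 = 0.0484.
C*ln(N)/eps^2 ≈ 8*9.14388/0.0484 ≈ 1511.3851.
m = ceil(1511.3851) = 1512.

1512


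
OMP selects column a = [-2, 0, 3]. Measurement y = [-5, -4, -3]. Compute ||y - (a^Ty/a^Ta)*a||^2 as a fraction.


a^T a = 13.
a^T y = 1.
coeff = 1/13 = 1/13.
||r||^2 = 649/13.

649/13


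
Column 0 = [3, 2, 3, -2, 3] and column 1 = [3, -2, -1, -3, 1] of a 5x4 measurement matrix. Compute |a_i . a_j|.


Inner product: 3*3 + 2*-2 + 3*-1 + -2*-3 + 3*1
Products: [9, -4, -3, 6, 3]
Sum = 11.
|dot| = 11.

11


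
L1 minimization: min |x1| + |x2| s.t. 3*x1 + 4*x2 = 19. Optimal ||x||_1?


Axis intercepts:
  x1 = 19/3, x2 = 0: L1 = 19/3
  x1 = 0, x2 = 19/4: L1 = 19/4
x* = (0, 19/4)
||x*||_1 = 19/4.

19/4


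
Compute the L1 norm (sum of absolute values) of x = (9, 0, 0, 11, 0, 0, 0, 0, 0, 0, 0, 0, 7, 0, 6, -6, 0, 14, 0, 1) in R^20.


Non-zero entries: [(0, 9), (3, 11), (12, 7), (14, 6), (15, -6), (17, 14), (19, 1)]
Absolute values: [9, 11, 7, 6, 6, 14, 1]
||x||_1 = sum = 54.

54


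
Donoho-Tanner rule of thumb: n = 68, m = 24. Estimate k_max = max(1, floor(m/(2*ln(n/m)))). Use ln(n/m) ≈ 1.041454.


n/m = 68/24 = 17/6.
ln(n/m) ≈ 1.041454.
2*ln(n/m) ≈ 2.082908.
m/(2*ln(n/m)) ≈ 24/2.082908 ≈ 11.5224.
floor = 11.
k_max = max(1, 11) = 11.

11


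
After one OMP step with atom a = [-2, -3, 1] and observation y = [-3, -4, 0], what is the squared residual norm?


a^T a = 14.
a^T y = 18.
coeff = 18/14 = 9/7.
||r||^2 = 13/7.

13/7


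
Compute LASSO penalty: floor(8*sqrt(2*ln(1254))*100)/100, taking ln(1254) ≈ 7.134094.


ln(1254) ≈ 7.134094.
2*ln(n) ≈ 14.268188.
sqrt(2*ln(n)) ≈ sqrt(14.268188) ≈ 3.777326.
lambda ≈ 8*3.777326 = 30.218608.
floor(lambda*100)/100 = 30.21.

30.21


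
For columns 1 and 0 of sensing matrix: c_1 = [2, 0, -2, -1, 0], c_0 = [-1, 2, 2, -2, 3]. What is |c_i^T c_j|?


Inner product: 2*-1 + 0*2 + -2*2 + -1*-2 + 0*3
Products: [-2, 0, -4, 2, 0]
Sum = -4.
|dot| = 4.

4


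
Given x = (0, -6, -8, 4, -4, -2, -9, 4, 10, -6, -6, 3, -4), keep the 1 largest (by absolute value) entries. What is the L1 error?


Sorted |x_i| descending: [10, 9, 8, 6, 6, 6, 4, 4, 4, 4, 3, 2, 0]
Keep top 1: [10]
Tail entries: [9, 8, 6, 6, 6, 4, 4, 4, 4, 3, 2, 0]
L1 error = sum of tail = 56.

56


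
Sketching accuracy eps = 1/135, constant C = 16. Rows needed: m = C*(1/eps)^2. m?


1/eps = 135.
(1/eps)^2 = 18225.
m = 16*18225 = 291600.

291600


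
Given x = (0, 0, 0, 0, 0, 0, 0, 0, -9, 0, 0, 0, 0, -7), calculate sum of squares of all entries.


Non-zero entries: [(8, -9), (13, -7)]
Squares: [81, 49]
||x||_2^2 = sum = 130.

130


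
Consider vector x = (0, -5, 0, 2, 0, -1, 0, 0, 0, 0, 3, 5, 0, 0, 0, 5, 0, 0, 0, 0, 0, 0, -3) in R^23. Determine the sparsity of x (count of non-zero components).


Non-zero positions: [1, 3, 5, 10, 11, 15, 22].
Sparsity = 7.

7


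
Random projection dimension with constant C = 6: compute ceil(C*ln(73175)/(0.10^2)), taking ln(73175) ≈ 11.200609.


ln(73175) ≈ 11.200609.
eps^2 = 0.10^2 = 0.01.
C*ln(N)/eps^2 ≈ 6*11.200609/0.01 ≈ 6720.3654.
m = ceil(6720.3654) = 6721.

6721


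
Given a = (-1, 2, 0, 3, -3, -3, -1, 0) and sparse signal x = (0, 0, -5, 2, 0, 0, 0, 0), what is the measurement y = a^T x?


Non-zero terms: ['0*-5', '3*2']
Products: [0, 6]
y = sum = 6.

6


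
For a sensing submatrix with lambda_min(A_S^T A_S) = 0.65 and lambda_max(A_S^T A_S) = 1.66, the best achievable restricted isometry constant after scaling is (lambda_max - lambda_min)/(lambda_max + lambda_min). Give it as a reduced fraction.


lambda_max - lambda_min = 1.66 - 0.65 = 1.01.
lambda_max + lambda_min = 1.66 + 0.65 = 2.31.
delta = 1.01/2.31 = 101/231.

101/231


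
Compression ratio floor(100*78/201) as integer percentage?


100*m/n = 100*78/201 ≈ 38.806.
floor = 38.

38


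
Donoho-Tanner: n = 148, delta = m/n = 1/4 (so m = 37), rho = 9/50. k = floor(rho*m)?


m = 1/4*148 = 37.
rho = 9/50.
rho*m = 9/50*37 = 6.66.
k = floor(6.66) = 6.

6


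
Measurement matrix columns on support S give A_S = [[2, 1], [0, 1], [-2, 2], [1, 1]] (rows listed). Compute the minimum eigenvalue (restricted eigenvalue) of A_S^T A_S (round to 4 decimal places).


A_S^T A_S = [[9, -1], [-1, 7]].
trace = 16.
det = 62.
disc = trace^2 - 4*det = 256 - 4*62 = 8.
sqrt(8) ≈ 2.828427.
lam_min = (16 - sqrt(8))/2 ≈ (16 - 2.828427)/2 = 6.5857865 ≈ 6.5858.

6.5858


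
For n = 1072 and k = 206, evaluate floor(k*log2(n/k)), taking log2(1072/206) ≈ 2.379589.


log2(n/k) = log2(1072/206) ≈ 2.379589.
k*log2(n/k) ≈ 206*2.379589 = 490.195334.
floor(490.195334) = 490.

490


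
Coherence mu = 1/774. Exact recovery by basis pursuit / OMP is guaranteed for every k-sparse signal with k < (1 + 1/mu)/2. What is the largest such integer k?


1/mu = 774.
1 + 1/mu = 775.
(1 + 1/mu)/2 = 387.5 is not an integer, so k_max = floor(387.5) = 387.

387


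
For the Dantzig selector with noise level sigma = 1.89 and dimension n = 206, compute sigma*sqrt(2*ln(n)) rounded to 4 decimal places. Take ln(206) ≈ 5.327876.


ln(206) ≈ 5.327876.
2*ln(n) ≈ 10.655752.
sqrt(2*ln(n)) ≈ sqrt(10.655752) ≈ 3.264315.
threshold ≈ 1.89*3.264315 = 6.16955535 ≈ 6.1696.

6.1696


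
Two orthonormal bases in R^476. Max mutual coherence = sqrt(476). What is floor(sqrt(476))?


21^2 = 441 <= 476 < 484 = 22^2, so 21 <= sqrt(476) < 22.
floor(sqrt(476)) = 21.

21


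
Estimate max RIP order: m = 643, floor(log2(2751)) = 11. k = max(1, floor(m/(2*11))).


floor(log2(2751)) = 11.
2*11 = 22.
m/(2*floor(log2(n))) = 643/22 ≈ 29.2273.
floor = 29.
k = max(1, 29) = 29.

29


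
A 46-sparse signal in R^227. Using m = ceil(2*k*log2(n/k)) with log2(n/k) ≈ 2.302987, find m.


log2(n/k) = log2(227/46) ≈ 2.302987.
2*k*log2(n/k) ≈ 2*46*2.302987 = 211.874804.
m = ceil(211.874804) = 212.

212


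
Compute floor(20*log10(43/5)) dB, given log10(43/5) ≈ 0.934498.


||x||/||e|| = 43/5.
log10(43/5) ≈ 0.934498.
20*log10(||x||/||e||) ≈ 20*0.934498 = 18.68996.
floor(18.68996) = 18.

18


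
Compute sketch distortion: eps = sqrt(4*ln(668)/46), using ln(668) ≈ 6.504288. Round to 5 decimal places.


ln(668) ≈ 6.504288.
4*ln(N)/m ≈ 4*6.504288/46 ≈ 0.56559026.
eps = sqrt(0.56559026) ≈ 0.7520574 ≈ 0.75206.

0.75206


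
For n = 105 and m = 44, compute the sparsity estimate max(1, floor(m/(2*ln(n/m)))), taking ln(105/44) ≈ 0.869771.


n/m = 105/44.
ln(n/m) ≈ 0.869771.
2*ln(n/m) ≈ 1.739542.
m/(2*ln(n/m)) ≈ 44/1.739542 ≈ 25.294.
floor = 25.
k_max = max(1, 25) = 25.

25


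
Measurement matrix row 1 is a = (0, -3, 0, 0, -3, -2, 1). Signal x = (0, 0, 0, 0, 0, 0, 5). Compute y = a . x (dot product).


Non-zero terms: ['1*5']
Products: [5]
y = sum = 5.

5


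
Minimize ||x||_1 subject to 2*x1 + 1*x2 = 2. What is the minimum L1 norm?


Axis intercepts:
  x1 = 1, x2 = 0: L1 = 1
  x1 = 0, x2 = 2: L1 = 2
x* = (1, 0)
||x*||_1 = 1.

1


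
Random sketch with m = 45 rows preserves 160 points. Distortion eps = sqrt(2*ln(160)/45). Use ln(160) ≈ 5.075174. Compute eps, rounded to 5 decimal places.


ln(160) ≈ 5.075174.
2*ln(N)/m ≈ 2*5.075174/45 ≈ 0.22556329.
eps = sqrt(0.22556329) ≈ 0.474935 ≈ 0.47494.

0.47494


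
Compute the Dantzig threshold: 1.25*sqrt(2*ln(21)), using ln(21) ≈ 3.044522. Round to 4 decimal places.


ln(21) ≈ 3.044522.
2*ln(n) ≈ 6.089044.
sqrt(2*ln(n)) ≈ sqrt(6.089044) ≈ 2.467599.
threshold ≈ 1.25*2.467599 = 3.08449875 ≈ 3.0845.

3.0845
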